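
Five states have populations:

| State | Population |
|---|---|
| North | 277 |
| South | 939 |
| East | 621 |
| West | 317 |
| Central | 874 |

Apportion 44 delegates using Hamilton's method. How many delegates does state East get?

Total 3028; standard divisor 3028/44 ≈ 68.818.
Standard quotas: North 4.025, South 13.645, East 9.024, West 4.606, Central 12.700.
Lower quotas: North 4, South 13, East 9, West 4, Central 12 (sum 42, leaving 2 seats).
Remainders in descending order: Central 0.700, South 0.645, West 0.606, North 0.025, East 0.024.
The surplus seats go to Central, South.
East receives 9.

9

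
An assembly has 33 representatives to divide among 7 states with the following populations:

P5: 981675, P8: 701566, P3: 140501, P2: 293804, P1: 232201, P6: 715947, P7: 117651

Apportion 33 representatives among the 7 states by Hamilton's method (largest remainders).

The standard divisor is 3183345/33 = 96465.
Standard quotas: P5 10.1765, P8 7.2728, P3 1.4565, P2 3.0457, P1 2.4071, P6 7.4218, P7 1.2196.
Lower quotas: P5 10, P8 7, P3 1, P2 3, P1 2, P6 7, P7 1 (sum 31, leaving 2 seats).
Remainders in descending order: P3 0.4565, P6 0.4218, P1 0.4071, P8 0.2728, P7 0.2196, P5 0.1765, P2 0.0457.
The surplus seats go to P3, P6.

P5: 10, P8: 7, P3: 2, P2: 3, P1: 2, P6: 8, P7: 1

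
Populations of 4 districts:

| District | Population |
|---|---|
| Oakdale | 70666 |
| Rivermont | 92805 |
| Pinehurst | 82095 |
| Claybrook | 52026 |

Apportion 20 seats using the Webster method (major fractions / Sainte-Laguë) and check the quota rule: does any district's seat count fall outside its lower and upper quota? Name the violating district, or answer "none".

none

Standard quotas: Oakdale 4.749, Rivermont 6.237, Pinehurst 5.517, Claybrook 3.496.
Webster allocation: Oakdale 5, Rivermont 6, Pinehurst 6, Claybrook 3.
Every allocation lies between the lower and upper quota.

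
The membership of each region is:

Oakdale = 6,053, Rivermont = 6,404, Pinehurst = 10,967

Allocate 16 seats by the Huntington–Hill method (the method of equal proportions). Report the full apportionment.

Oakdale 4, Rivermont 4, Pinehurst 8

With divisor 1449: modified quotas Oakdale 4.177, Rivermont 4.420, Pinehurst 7.569.
Geometric-mean thresholds: Oakdale √(4·5)=4.472, Rivermont √(4·5)=4.472, Pinehurst √(7·8)=7.483.
Each quota rounded against its threshold gives Oakdale 4, Rivermont 4, Pinehurst 8 (total 16).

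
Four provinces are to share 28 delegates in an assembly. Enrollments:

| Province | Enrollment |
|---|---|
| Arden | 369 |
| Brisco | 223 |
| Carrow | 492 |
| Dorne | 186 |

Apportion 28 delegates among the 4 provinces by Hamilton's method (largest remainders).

Arden 8; Brisco 5; Carrow 11; Dorne 4

Total 1270; standard divisor 1270/28 ≈ 45.357.
Standard quotas: Arden 8.135, Brisco 4.917, Carrow 10.847, Dorne 4.101.
Lower quotas: Arden 8, Brisco 4, Carrow 10, Dorne 4 (sum 26, leaving 2 seats).
Remainders in descending order: Brisco 0.917, Carrow 0.847, Arden 0.135, Dorne 0.101.
Largest remainders: Brisco, Carrow receive the extra seats.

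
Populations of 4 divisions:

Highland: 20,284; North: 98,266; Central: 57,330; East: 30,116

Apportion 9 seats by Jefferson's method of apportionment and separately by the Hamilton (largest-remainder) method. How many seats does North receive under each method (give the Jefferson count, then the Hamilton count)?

5 and 4

Jefferson: Highland 1, North 5, Central 2, East 1.
Hamilton: Highland 1, North 4, Central 3, East 1.
North gets 5 under Jefferson and 4 under Hamilton.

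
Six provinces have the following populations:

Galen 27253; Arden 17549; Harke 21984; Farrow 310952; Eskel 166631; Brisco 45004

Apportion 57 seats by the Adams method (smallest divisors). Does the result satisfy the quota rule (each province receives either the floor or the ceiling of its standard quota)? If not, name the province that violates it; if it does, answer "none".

Farrow

Standard quotas: Galen 2.636, Arden 1.697, Harke 2.126, Farrow 30.073, Eskel 16.115, Brisco 4.352.
Adams allocation: Galen 3, Arden 2, Harke 2, Farrow 29, Eskel 16, Brisco 5.
Farrow has quota 30.073 (lower 30, upper 31) but receives 29 — outside the quota interval.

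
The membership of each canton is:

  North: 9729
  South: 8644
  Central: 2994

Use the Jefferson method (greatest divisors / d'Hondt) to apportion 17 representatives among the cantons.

North 8, South 7, Central 2

Standard divisor 21367/17 ≈ 1256.882; standard quotas: North 7.741, South 6.877, Central 2.382.
Rounding down gives 7, 6, 2 = 15 seats, so the divisor must be adjusted.
With modified divisor 1100: modified quotas North 8.845, South 7.858, Central 2.722.
Rounding down: North 8, South 7, Central 2 (total 17).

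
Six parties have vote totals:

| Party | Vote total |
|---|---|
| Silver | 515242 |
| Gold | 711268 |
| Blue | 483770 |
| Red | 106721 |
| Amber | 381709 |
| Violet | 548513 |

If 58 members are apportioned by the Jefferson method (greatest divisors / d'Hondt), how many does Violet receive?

Standard divisor 2747223/58 ≈ 47365.914; standard quotas: Silver 10.878, Gold 15.016, Blue 10.213, Red 2.253, Amber 8.059, Violet 11.580.
Rounding down gives 10, 15, 10, 2, 8, 11 = 56 seats, so the divisor must be adjusted.
With modified divisor 45100: modified quotas Silver 11.424, Gold 15.771, Blue 10.727, Red 2.366, Amber 8.464, Violet 12.162.
Rounding down: Silver 11, Gold 15, Blue 10, Red 2, Amber 8, Violet 12 (total 58).
Violet receives 12.

12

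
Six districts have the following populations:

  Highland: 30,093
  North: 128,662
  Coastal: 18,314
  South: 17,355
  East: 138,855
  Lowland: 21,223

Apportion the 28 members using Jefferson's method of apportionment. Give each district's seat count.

Standard divisor 354502/28 ≈ 12660.786; standard quotas: Highland 2.377, North 10.162, Coastal 1.447, South 1.371, East 10.967, Lowland 1.676.
Rounding down gives 2, 10, 1, 1, 10, 1 = 25 seats, so the divisor must be adjusted.
With modified divisor 11100: modified quotas Highland 2.711, North 11.591, Coastal 1.650, South 1.564, East 12.509, Lowland 1.912.
Rounding down: Highland 2, North 11, Coastal 1, South 1, East 12, Lowland 1 (total 28).

Highland 2, North 11, Coastal 1, South 1, East 12, Lowland 1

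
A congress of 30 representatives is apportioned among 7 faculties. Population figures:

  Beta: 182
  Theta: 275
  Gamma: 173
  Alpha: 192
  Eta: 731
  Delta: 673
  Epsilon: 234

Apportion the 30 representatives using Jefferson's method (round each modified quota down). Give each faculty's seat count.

Standard divisor 2460/30 ≈ 82; standard quotas: Beta 2.220, Theta 3.354, Gamma 2.110, Alpha 2.341, Eta 8.915, Delta 8.207, Epsilon 2.854.
Rounding down gives 2, 3, 2, 2, 8, 8, 2 = 27 seats, so the divisor must be adjusted.
With modified divisor 74: modified quotas Beta 2.459, Theta 3.716, Gamma 2.338, Alpha 2.595, Eta 9.878, Delta 9.095, Epsilon 3.162.
Rounding down: Beta 2, Theta 3, Gamma 2, Alpha 2, Eta 9, Delta 9, Epsilon 3 (total 30).

Beta=2; Theta=3; Gamma=2; Alpha=2; Eta=9; Delta=9; Epsilon=3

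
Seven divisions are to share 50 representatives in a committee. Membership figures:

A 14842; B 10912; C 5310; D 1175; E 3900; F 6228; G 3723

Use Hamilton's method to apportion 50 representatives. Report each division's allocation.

A: 16, B: 12, C: 6, D: 1, E: 4, F: 7, G: 4

The standard divisor is 46090/50 ≈ 921.8.
Standard quotas: A 16.1011, B 11.8377, C 5.7605, D 1.2747, E 4.2309, F 6.7563, G 4.0388.
Lower quotas: A 16, B 11, C 5, D 1, E 4, F 6, G 4 (sum 47, leaving 3 seats).
Remainders in descending order: B 0.8377, C 0.7605, F 0.7563, D 0.2747, E 0.2309, A 0.1011, G 0.0388.
Largest remainders: B, C, F receive the extra seats.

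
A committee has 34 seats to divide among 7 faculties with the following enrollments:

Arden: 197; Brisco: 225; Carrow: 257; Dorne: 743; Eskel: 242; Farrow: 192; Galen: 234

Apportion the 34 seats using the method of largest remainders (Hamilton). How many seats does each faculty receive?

Arden 3; Brisco 4; Carrow 4; Dorne 12; Eskel 4; Farrow 3; Galen 4

The standard divisor is 2090/34 ≈ 61.471.
Standard quotas: Arden 3.205, Brisco 3.660, Carrow 4.181, Dorne 12.087, Eskel 3.937, Farrow 3.123, Galen 3.807.
Lower quotas: Arden 3, Brisco 3, Carrow 4, Dorne 12, Eskel 3, Farrow 3, Galen 3 (sum 31, leaving 3 seats).
Remainders in descending order: Eskel 0.937, Galen 0.807, Brisco 0.660, Arden 0.205, Carrow 0.181, Farrow 0.123, Dorne 0.087.
Largest remainders: Eskel, Galen, Brisco receive the extra seats.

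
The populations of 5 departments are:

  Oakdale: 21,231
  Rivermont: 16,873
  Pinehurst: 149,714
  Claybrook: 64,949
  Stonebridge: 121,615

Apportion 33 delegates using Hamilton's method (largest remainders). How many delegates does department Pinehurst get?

Standard divisor: 374382 ÷ 33 ≈ 11344.909.
Standard quotas: Oakdale 1.8714, Rivermont 1.4873, Pinehurst 13.1966, Claybrook 5.7249, Stonebridge 10.7198.
Lower quotas: Oakdale 1, Rivermont 1, Pinehurst 13, Claybrook 5, Stonebridge 10 (sum 30, leaving 3 seats).
Remainders in descending order: Oakdale 0.8714, Claybrook 0.7249, Stonebridge 0.7198, Rivermont 0.4873, Pinehurst 0.1966.
The surplus seats go to Oakdale, Claybrook, Stonebridge.
Pinehurst receives 13.

13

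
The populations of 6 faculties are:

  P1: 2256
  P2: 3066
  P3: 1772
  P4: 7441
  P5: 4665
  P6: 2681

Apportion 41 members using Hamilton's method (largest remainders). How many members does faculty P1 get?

4

Total 21881; standard divisor 21881/41 ≈ 533.683.
Standard quotas: P1 4.2272, P2 5.7450, P3 3.3203, P4 13.9427, P5 8.7411, P6 5.0236.
Lower quotas: P1 4, P2 5, P3 3, P4 13, P5 8, P6 5 (sum 38, leaving 3 seats).
Remainders in descending order: P4 0.9427, P2 0.7450, P5 0.7411, P3 0.3203, P1 0.2272, P6 0.0236.
Largest remainders: P4, P2, P5 receive the extra seats.
P1 receives 4.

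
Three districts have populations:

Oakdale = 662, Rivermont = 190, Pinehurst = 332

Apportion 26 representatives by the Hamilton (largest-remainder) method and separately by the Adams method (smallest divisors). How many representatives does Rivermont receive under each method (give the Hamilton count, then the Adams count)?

Hamilton: Oakdale 15, Rivermont 4, Pinehurst 7.
Adams: Oakdale 14, Rivermont 5, Pinehurst 7.
Rivermont gets 4 under Hamilton and 5 under Adams.

4 and 5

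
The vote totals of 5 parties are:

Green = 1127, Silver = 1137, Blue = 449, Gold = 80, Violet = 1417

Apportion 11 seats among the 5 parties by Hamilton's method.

Green=3, Silver=3, Blue=1, Gold=0, Violet=4

Total 4210; standard divisor 4210/11 ≈ 382.727.
Standard quotas: Green 2.945, Silver 2.971, Blue 1.173, Gold 0.209, Violet 3.702.
Lower quotas: Green 2, Silver 2, Blue 1, Gold 0, Violet 3 (sum 8, leaving 3 seats).
Remainders in descending order: Silver 0.971, Green 0.945, Violet 0.702, Gold 0.209, Blue 0.173.
The surplus seats go to Silver, Green, Violet.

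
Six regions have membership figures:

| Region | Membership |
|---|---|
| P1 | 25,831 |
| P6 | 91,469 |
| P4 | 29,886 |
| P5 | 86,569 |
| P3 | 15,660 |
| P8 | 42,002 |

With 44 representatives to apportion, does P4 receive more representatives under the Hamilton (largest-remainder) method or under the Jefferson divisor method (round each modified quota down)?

Hamilton

Hamilton: P1 4, P6 14, P4 5, P5 13, P3 2, P8 6.
Jefferson: P1 4, P6 14, P4 4, P5 14, P3 2, P8 6.
P4 gets 5 under Hamilton and 4 under Jefferson.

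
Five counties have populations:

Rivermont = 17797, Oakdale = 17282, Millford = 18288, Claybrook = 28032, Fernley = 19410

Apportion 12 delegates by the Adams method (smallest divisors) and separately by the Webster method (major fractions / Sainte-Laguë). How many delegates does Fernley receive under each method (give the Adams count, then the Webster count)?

3 and 2

Adams: Rivermont 2, Oakdale 2, Millford 2, Claybrook 3, Fernley 3.
Webster: Rivermont 2, Oakdale 2, Millford 2, Claybrook 4, Fernley 2.
Fernley gets 3 under Adams and 2 under Webster.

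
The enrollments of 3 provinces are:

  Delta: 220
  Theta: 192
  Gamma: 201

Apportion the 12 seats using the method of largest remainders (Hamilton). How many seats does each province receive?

Delta 4, Theta 4, Gamma 4

Standard divisor: 613 ÷ 12 ≈ 51.083.
Standard quotas: Delta 4.307, Theta 3.759, Gamma 3.935.
Lower quotas: Delta 4, Theta 3, Gamma 3 (sum 10, leaving 2 seats).
Remainders in descending order: Gamma 0.935, Theta 0.759, Delta 0.307.
Largest remainders: Gamma, Theta receive the extra seats.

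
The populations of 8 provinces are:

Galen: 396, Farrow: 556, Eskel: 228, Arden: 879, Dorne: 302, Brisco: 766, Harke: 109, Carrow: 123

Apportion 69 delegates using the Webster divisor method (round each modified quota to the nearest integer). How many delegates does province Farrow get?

Standard divisor 3359/69 ≈ 48.681; standard quotas: Galen 8.135, Farrow 11.421, Eskel 4.684, Arden 18.056, Dorne 6.204, Brisco 15.735, Harke 2.239, Carrow 2.527.
Rounding to the nearest integer gives Galen 8, Farrow 11, Eskel 5, Arden 18, Dorne 6, Brisco 16, Harke 2, Carrow 3 — total 69, matching the house size, so no adjustment is needed.
Farrow receives 11.

11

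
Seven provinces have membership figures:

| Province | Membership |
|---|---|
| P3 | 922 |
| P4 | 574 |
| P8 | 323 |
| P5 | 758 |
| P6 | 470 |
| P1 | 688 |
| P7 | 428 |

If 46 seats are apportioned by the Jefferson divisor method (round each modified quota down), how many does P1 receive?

Standard divisor 4163/46 ≈ 90.5; standard quotas: P3 10.188, P4 6.343, P8 3.569, P5 8.376, P6 5.193, P1 7.602, P7 4.729.
Rounding down gives 10, 6, 3, 8, 5, 7, 4 = 43 seats, so the divisor must be adjusted.
With modified divisor 84: modified quotas P3 10.976, P4 6.833, P8 3.845, P5 9.024, P6 5.595, P1 8.190, P7 5.095.
Rounding down: P3 10, P4 6, P8 3, P5 9, P6 5, P1 8, P7 5 (total 46).
P1 receives 8.

8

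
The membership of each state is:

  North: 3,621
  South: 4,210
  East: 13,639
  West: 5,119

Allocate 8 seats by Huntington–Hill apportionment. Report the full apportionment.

With divisor 3335: modified quotas North 1.086, South 1.262, East 4.090, West 1.535.
Geometric-mean thresholds: North √(1·2)=1.414, South √(1·2)=1.414, East √(4·5)=4.472, West √(1·2)=1.414.
Each quota rounded against its threshold gives North 1, South 1, East 4, West 2 (total 8).

North 1, South 1, East 4, West 2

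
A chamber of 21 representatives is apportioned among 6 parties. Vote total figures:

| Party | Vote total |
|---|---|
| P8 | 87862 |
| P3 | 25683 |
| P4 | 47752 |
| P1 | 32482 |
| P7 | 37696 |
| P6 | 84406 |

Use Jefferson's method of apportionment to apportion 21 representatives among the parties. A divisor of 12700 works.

P8 6, P3 2, P4 3, P1 2, P7 2, P6 6

With modified divisor 12700: modified quotas P8 6.918, P3 2.022, P4 3.760, P1 2.558, P7 2.968, P6 6.646.
Rounding down: P8 6, P3 2, P4 3, P1 2, P7 2, P6 6 (total 21).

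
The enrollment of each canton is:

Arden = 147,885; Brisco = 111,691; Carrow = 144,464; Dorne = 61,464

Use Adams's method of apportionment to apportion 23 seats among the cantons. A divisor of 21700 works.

With modified divisor 21700: modified quotas Arden 6.815, Brisco 5.147, Carrow 6.657, Dorne 2.832.
Rounding up: Arden 7, Brisco 6, Carrow 7, Dorne 3 (total 23).

Arden 7, Brisco 6, Carrow 7, Dorne 3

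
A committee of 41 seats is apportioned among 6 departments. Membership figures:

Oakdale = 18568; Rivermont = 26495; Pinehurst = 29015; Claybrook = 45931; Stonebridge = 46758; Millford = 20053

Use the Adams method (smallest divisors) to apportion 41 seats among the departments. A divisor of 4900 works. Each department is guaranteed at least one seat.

Oakdale=4, Rivermont=6, Pinehurst=6, Claybrook=10, Stonebridge=10, Millford=5

With modified divisor 4900: modified quotas Oakdale 3.789, Rivermont 5.407, Pinehurst 5.921, Claybrook 9.374, Stonebridge 9.542, Millford 4.092.
Rounding up: Oakdale 4, Rivermont 6, Pinehurst 6, Claybrook 10, Stonebridge 10, Millford 5 (total 41).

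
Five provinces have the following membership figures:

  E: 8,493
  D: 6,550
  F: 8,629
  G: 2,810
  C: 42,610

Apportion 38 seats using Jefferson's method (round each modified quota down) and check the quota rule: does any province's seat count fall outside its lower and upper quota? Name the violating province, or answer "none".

Standard quotas: E 4.671, D 3.602, F 4.746, G 1.545, C 23.435.
Jefferson allocation: E 4, D 3, F 5, G 1, C 25.
C has quota 23.435 (lower 23, upper 24) but receives 25 — outside the quota interval.

C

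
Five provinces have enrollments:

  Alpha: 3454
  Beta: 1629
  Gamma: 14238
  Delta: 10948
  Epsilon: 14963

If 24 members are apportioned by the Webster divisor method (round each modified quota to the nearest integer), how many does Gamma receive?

7

Standard divisor 45232/24 ≈ 1884.667; standard quotas: Alpha 1.833, Beta 0.864, Gamma 7.555, Delta 5.809, Epsilon 7.939.
Rounding to the nearest integer gives 2, 1, 8, 6, 8 = 25 seats, so the divisor must be adjusted.
With modified divisor 1940: modified quotas Alpha 1.780, Beta 0.840, Gamma 7.339, Delta 5.643, Epsilon 7.713.
Rounding to the nearest integer: Alpha 2, Beta 1, Gamma 7, Delta 6, Epsilon 8 (total 24).
Gamma receives 7.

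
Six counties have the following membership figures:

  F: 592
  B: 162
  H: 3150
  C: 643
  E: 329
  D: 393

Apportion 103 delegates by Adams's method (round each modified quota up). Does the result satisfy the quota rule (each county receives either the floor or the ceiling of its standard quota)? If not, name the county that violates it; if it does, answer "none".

Standard quotas: F 11.573, B 3.167, H 61.577, C 12.570, E 6.431, D 7.682.
Adams allocation: F 12, B 4, H 59, C 13, E 7, D 8.
H has quota 61.577 (lower 61, upper 62) but receives 59 — outside the quota interval.

H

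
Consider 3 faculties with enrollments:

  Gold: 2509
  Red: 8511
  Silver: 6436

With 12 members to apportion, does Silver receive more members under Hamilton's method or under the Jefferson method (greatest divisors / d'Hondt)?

Hamilton: Gold 2, Red 6, Silver 4.
Jefferson: Gold 1, Red 6, Silver 5.
Silver gets 4 under Hamilton and 5 under Jefferson.

Jefferson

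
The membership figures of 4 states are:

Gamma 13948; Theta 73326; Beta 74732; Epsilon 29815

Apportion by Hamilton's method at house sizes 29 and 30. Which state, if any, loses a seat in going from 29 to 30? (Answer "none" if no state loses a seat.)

At 29 seats: Gamma 2, Theta 11, Beta 11, Epsilon 5.
At 30 seats: Gamma 2, Theta 11, Beta 12, Epsilon 5.
No state's allocation decreased.

none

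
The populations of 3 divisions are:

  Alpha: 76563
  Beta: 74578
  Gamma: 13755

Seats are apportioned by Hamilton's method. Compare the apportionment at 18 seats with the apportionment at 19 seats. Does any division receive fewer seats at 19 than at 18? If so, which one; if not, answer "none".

At 18 seats: Alpha 8, Beta 8, Gamma 2.
At 19 seats: Alpha 9, Beta 9, Gamma 1.
Gamma drops from 2 to 1.

Gamma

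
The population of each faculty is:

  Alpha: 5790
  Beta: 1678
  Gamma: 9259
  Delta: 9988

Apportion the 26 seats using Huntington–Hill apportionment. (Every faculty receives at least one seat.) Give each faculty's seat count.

Alpha 6, Beta 2, Gamma 9, Delta 9

With divisor 1055: modified quotas Alpha 5.488, Beta 1.591, Gamma 8.776, Delta 9.467.
Geometric-mean thresholds: Alpha √(5·6)=5.477, Beta √(1·2)=1.414, Gamma √(8·9)=8.485, Delta √(9·10)=9.487.
Each quota rounded against its threshold gives Alpha 6, Beta 2, Gamma 9, Delta 9 (total 26).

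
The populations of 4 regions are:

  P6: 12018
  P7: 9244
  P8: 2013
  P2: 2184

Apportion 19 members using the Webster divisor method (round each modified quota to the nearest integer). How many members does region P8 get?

1

Standard divisor 25459/19 ≈ 1339.947; standard quotas: P6 8.969, P7 6.899, P8 1.502, P2 1.630.
Rounding to the nearest integer gives 9, 7, 2, 2 = 20 seats, so the divisor must be adjusted.
With modified divisor 1400: modified quotas P6 8.584, P7 6.603, P8 1.438, P2 1.560.
Rounding to the nearest integer: P6 9, P7 7, P8 1, P2 2 (total 19).
P8 receives 1.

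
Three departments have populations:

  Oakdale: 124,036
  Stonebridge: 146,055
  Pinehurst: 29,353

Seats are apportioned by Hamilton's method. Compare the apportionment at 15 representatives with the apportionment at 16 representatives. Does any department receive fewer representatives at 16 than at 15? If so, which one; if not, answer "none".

At 15 seats: Oakdale 6, Stonebridge 7, Pinehurst 2.
At 16 seats: Oakdale 7, Stonebridge 8, Pinehurst 1.
Pinehurst drops from 2 to 1.

Pinehurst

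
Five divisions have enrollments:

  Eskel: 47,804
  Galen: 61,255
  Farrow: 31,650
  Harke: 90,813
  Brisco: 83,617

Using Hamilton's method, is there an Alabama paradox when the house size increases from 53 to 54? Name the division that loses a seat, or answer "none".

At 53 seats: Eskel 8, Galen 10, Farrow 6, Harke 15, Brisco 14.
At 54 seats: Eskel 8, Galen 11, Farrow 5, Harke 16, Brisco 14.
Farrow drops from 6 to 5.

Farrow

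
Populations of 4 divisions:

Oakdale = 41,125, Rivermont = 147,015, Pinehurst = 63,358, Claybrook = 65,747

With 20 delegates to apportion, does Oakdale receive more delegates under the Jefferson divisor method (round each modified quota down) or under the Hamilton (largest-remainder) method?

Hamilton

Jefferson: Oakdale 2, Rivermont 10, Pinehurst 4, Claybrook 4.
Hamilton: Oakdale 3, Rivermont 9, Pinehurst 4, Claybrook 4.
Oakdale gets 2 under Jefferson and 3 under Hamilton.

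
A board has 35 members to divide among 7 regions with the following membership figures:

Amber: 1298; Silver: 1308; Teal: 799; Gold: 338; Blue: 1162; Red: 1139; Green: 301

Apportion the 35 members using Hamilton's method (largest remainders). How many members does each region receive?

The standard divisor is 6345/35 ≈ 181.286.
Standard quotas: Amber 7.160, Silver 7.215, Teal 4.407, Gold 1.864, Blue 6.410, Red 6.283, Green 1.660.
Lower quotas: Amber 7, Silver 7, Teal 4, Gold 1, Blue 6, Red 6, Green 1 (sum 32, leaving 3 seats).
Remainders in descending order: Gold 0.864, Green 0.660, Blue 0.410, Teal 0.407, Red 0.283, Silver 0.215, Amber 0.160.
The surplus seats go to Gold, Green, Blue.

Amber: 7, Silver: 7, Teal: 4, Gold: 2, Blue: 7, Red: 6, Green: 2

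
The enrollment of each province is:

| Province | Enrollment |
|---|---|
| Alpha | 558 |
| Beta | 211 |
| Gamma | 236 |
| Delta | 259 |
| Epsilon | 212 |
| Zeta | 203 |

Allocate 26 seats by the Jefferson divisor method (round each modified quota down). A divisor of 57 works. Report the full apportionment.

With modified divisor 57: modified quotas Alpha 9.789, Beta 3.702, Gamma 4.140, Delta 4.544, Epsilon 3.719, Zeta 3.561.
Rounding down: Alpha 9, Beta 3, Gamma 4, Delta 4, Epsilon 3, Zeta 3 (total 26).

Alpha=9, Beta=3, Gamma=4, Delta=4, Epsilon=3, Zeta=3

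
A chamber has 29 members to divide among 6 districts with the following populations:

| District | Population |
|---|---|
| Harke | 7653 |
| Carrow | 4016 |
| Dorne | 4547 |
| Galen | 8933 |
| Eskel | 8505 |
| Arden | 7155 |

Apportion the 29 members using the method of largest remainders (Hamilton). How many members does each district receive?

Harke=6; Carrow=3; Dorne=3; Galen=6; Eskel=6; Arden=5

The standard divisor is 40809/29 ≈ 1407.207.
Standard quotas: Harke 5.4384, Carrow 2.8539, Dorne 3.2312, Galen 6.3480, Eskel 6.0439, Arden 5.0845.
Lower quotas: Harke 5, Carrow 2, Dorne 3, Galen 6, Eskel 6, Arden 5 (sum 27, leaving 2 seats).
Remainders in descending order: Carrow 0.8539, Harke 0.4384, Galen 0.3480, Dorne 0.2312, Arden 0.0845, Eskel 0.0439.
The surplus seats go to Carrow, Harke.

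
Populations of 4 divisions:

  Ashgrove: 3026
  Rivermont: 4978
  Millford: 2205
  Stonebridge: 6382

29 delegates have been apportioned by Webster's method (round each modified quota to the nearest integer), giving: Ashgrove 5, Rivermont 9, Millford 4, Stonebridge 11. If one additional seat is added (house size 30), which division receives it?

Priority for the next seat is population ÷ (current seats + 0.5).
Priorities: Ashgrove 550.182, Rivermont 524.000, Millford 490.000, Stonebridge 554.957.
Highest priority: Stonebridge.

Stonebridge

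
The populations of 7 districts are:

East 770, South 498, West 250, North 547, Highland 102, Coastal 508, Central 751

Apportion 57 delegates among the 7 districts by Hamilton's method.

Standard divisor: 3426 ÷ 57 ≈ 60.105.
Standard quotas: East 12.811, South 8.285, West 4.159, North 9.101, Highland 1.697, Coastal 8.452, Central 12.495.
Lower quotas: East 12, South 8, West 4, North 9, Highland 1, Coastal 8, Central 12 (sum 54, leaving 3 seats).
Remainders in descending order: East 0.811, Highland 0.697, Central 0.495, Coastal 0.452, South 0.285, West 0.159, North 0.101.
The surplus seats go to East, Highland, Central.

East: 13; South: 8; West: 4; North: 9; Highland: 2; Coastal: 8; Central: 13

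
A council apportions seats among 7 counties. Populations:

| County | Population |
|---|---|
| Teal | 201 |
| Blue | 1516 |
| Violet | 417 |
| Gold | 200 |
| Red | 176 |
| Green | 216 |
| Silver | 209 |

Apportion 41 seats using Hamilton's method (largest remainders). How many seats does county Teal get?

3

Standard divisor: 2935 ÷ 41 ≈ 71.585.
Standard quotas: Teal 2.808, Blue 21.178, Violet 5.825, Gold 2.794, Red 2.459, Green 3.017, Silver 2.920.
Lower quotas: Teal 2, Blue 21, Violet 5, Gold 2, Red 2, Green 3, Silver 2 (sum 37, leaving 4 seats).
Remainders in descending order: Silver 0.920, Violet 0.825, Teal 0.808, Gold 0.794, Red 0.459, Blue 0.178, Green 0.017.
Largest remainders: Silver, Violet, Teal, Gold receive the extra seats.
Teal receives 3.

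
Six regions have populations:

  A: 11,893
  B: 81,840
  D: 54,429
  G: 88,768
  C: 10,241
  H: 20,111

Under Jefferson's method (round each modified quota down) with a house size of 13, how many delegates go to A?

Standard divisor 267282/13 ≈ 20560.154; standard quotas: A 0.578, B 3.981, D 2.647, G 4.317, C 0.498, H 0.978.
Rounding down gives 0, 3, 2, 4, 0, 0 = 9 seats, so the divisor must be adjusted.
With modified divisor 17100: modified quotas A 0.695, B 4.786, D 3.183, G 5.191, C 0.599, H 1.176.
Rounding down: A 0, B 4, D 3, G 5, C 0, H 1 (total 13).
A receives 0.

0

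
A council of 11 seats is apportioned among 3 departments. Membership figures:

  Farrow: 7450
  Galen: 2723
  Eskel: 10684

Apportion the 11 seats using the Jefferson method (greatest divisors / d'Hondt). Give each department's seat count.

Standard divisor 20857/11 ≈ 1896.091; standard quotas: Farrow 3.929, Galen 1.436, Eskel 5.635.
Rounding down gives 3, 1, 5 = 9 seats, so the divisor must be adjusted.
With modified divisor 1700: modified quotas Farrow 4.382, Galen 1.602, Eskel 6.285.
Rounding down: Farrow 4, Galen 1, Eskel 6 (total 11).

Farrow 4, Galen 1, Eskel 6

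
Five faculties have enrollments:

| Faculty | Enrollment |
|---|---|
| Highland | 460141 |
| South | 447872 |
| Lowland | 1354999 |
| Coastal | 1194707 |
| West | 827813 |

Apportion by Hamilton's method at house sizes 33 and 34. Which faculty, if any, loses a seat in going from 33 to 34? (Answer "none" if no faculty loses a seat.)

At 33 seats: Highland 4, South 4, Lowland 10, Coastal 9, West 6.
At 34 seats: Highland 4, South 3, Lowland 11, Coastal 9, West 7.
South drops from 4 to 3.

South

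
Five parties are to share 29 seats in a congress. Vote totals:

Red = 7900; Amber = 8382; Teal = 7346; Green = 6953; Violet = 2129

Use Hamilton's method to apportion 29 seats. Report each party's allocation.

Total 32710; standard divisor 32710/29 ≈ 1127.931.
Standard quotas: Red 7.0040, Amber 7.4313, Teal 6.5128, Green 6.1644, Violet 1.8875.
Lower quotas: Red 7, Amber 7, Teal 6, Green 6, Violet 1 (sum 27, leaving 2 seats).
Remainders in descending order: Violet 0.8875, Teal 0.5128, Amber 0.4313, Green 0.1644, Red 0.0040.
Largest remainders: Violet, Teal receive the extra seats.

Red 7, Amber 7, Teal 7, Green 6, Violet 2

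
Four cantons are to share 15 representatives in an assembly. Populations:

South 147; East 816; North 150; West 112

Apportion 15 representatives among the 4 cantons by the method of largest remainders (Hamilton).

The standard divisor is 1225/15 ≈ 81.667.
Standard quotas: South 1.800, East 9.992, North 1.837, West 1.371.
Lower quotas: South 1, East 9, North 1, West 1 (sum 12, leaving 3 seats).
Remainders in descending order: East 0.992, North 0.837, South 0.800, West 0.371.
The surplus seats go to East, North, South.

South 2, East 10, North 2, West 1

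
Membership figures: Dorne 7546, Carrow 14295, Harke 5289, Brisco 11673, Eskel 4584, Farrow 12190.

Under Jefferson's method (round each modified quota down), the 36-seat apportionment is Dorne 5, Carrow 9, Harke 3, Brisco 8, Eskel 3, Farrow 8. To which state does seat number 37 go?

Priority for the next seat is population ÷ (current seats + 1).
Priorities: Dorne 1257.667, Carrow 1429.500, Harke 1322.250, Brisco 1297.000, Eskel 1146.000, Farrow 1354.444.
Highest priority: Carrow.

Carrow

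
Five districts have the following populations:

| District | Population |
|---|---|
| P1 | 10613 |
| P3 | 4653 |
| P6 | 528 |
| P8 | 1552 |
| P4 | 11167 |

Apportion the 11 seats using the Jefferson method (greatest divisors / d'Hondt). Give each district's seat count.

Standard divisor 28513/11 ≈ 2592.091; standard quotas: P1 4.094, P3 1.795, P6 0.204, P8 0.599, P4 4.308.
Rounding down gives 4, 1, 0, 0, 4 = 9 seats, so the divisor must be adjusted.
With modified divisor 2200: modified quotas P1 4.824, P3 2.115, P6 0.240, P8 0.705, P4 5.076.
Rounding down: P1 4, P3 2, P6 0, P8 0, P4 5 (total 11).

P1=4, P3=2, P6=0, P8=0, P4=5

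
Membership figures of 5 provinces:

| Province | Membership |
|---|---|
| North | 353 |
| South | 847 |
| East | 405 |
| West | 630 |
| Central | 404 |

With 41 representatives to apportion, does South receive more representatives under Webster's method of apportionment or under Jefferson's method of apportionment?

Jefferson

Webster: North 6, South 13, East 6, West 10, Central 6.
Jefferson: North 5, South 14, East 6, West 10, Central 6.
South gets 13 under Webster and 14 under Jefferson.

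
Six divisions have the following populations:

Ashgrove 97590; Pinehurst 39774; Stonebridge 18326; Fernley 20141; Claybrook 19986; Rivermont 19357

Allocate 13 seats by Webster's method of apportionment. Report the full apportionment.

Standard divisor 215174/13 ≈ 16551.846; standard quotas: Ashgrove 5.896, Pinehurst 2.403, Stonebridge 1.107, Fernley 1.217, Claybrook 1.207, Rivermont 1.169.
Rounding to the nearest integer gives 6, 2, 1, 1, 1, 1 = 12 seats, so the divisor must be adjusted.
With modified divisor 15500: modified quotas Ashgrove 6.296, Pinehurst 2.566, Stonebridge 1.182, Fernley 1.299, Claybrook 1.289, Rivermont 1.249.
Rounding to the nearest integer: Ashgrove 6, Pinehurst 3, Stonebridge 1, Fernley 1, Claybrook 1, Rivermont 1 (total 13).

Ashgrove: 6; Pinehurst: 3; Stonebridge: 1; Fernley: 1; Claybrook: 1; Rivermont: 1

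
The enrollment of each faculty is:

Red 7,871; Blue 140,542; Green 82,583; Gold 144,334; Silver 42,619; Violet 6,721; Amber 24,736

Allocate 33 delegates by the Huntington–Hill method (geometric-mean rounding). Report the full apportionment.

With divisor 14288: modified quotas Red 0.551, Blue 9.836, Green 5.780, Gold 10.102, Silver 2.983, Violet 0.470, Amber 1.731.
Geometric-mean thresholds: Red (min 1), Blue √(9·10)=9.487, Green √(5·6)=5.477, Gold √(10·11)=10.488, Silver √(2·3)=2.449, Violet (min 1), Amber √(1·2)=1.414.
Each quota rounded against its threshold gives Red 1, Blue 10, Green 6, Gold 10, Silver 3, Violet 1, Amber 2 (total 33).

Red: 1, Blue: 10, Green: 6, Gold: 10, Silver: 3, Violet: 1, Amber: 2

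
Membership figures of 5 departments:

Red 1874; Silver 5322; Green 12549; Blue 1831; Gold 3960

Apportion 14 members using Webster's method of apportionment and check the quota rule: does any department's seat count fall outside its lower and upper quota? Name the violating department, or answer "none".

none

Standard quotas: Red 1.027, Silver 2.918, Green 6.880, Blue 1.004, Gold 2.171.
Webster allocation: Red 1, Silver 3, Green 7, Blue 1, Gold 2.
Every allocation lies between the lower and upper quota.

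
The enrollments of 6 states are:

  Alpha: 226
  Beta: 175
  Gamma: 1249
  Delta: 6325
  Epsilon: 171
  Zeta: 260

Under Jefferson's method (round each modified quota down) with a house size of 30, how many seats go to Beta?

Standard divisor 8406/30 ≈ 280.2; standard quotas: Alpha 0.807, Beta 0.625, Gamma 4.458, Delta 22.573, Epsilon 0.610, Zeta 0.928.
Rounding down gives 0, 0, 4, 22, 0, 0 = 26 seats, so the divisor must be adjusted.
With modified divisor 251: modified quotas Alpha 0.900, Beta 0.697, Gamma 4.976, Delta 25.199, Epsilon 0.681, Zeta 1.036.
Rounding down: Alpha 0, Beta 0, Gamma 4, Delta 25, Epsilon 0, Zeta 1 (total 30).
Beta receives 0.

0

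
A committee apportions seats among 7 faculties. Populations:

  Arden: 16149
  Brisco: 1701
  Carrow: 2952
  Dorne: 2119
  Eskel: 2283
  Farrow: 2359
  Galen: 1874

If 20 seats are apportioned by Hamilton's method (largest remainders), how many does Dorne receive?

1

The standard divisor is 29437/20 ≈ 1471.85.
Standard quotas: Arden 10.9719, Brisco 1.1557, Carrow 2.0056, Dorne 1.4397, Eskel 1.5511, Farrow 1.6027, Galen 1.2732.
Lower quotas: Arden 10, Brisco 1, Carrow 2, Dorne 1, Eskel 1, Farrow 1, Galen 1 (sum 17, leaving 3 seats).
Remainders in descending order: Arden 0.9719, Farrow 0.6027, Eskel 0.5511, Dorne 0.4397, Galen 0.2732, Brisco 0.1557, Carrow 0.0056.
Largest remainders: Arden, Farrow, Eskel receive the extra seats.
Dorne receives 1.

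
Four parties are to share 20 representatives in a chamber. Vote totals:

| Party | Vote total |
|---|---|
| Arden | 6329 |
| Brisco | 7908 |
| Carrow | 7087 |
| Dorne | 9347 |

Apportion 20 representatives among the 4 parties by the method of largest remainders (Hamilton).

Arden: 4, Brisco: 5, Carrow: 5, Dorne: 6

The standard divisor is 30671/20 ≈ 1533.55.
Standard quotas: Arden 4.1270, Brisco 5.1567, Carrow 4.6213, Dorne 6.0950.
Lower quotas: Arden 4, Brisco 5, Carrow 4, Dorne 6 (sum 19, leaving 1 seat).
Remainders in descending order: Carrow 0.6213, Brisco 0.1567, Arden 0.1270, Dorne 0.0950.
The surplus seat goes to Carrow.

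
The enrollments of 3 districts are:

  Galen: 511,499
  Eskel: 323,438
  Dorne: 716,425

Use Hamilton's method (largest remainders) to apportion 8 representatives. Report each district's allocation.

Galen 2, Eskel 2, Dorne 4

Standard divisor: 1551362 ÷ 8 ≈ 193920.25.
Standard quotas: Galen 2.6377, Eskel 1.6679, Dorne 3.6944.
Lower quotas: Galen 2, Eskel 1, Dorne 3 (sum 6, leaving 2 seats).
Remainders in descending order: Dorne 0.6944, Eskel 0.6679, Galen 0.6377.
Largest remainders: Dorne, Eskel receive the extra seats.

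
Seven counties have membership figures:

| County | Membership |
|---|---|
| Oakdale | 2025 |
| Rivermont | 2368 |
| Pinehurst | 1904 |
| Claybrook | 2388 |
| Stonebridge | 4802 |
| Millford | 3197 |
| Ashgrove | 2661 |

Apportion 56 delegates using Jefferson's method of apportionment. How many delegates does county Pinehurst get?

Standard divisor 19345/56 ≈ 345.446; standard quotas: Oakdale 5.862, Rivermont 6.855, Pinehurst 5.512, Claybrook 6.913, Stonebridge 13.901, Millford 9.255, Ashgrove 7.703.
Rounding down gives 5, 6, 5, 6, 13, 9, 7 = 51 seats, so the divisor must be adjusted.
With modified divisor 330: modified quotas Oakdale 6.136, Rivermont 7.176, Pinehurst 5.770, Claybrook 7.236, Stonebridge 14.552, Millford 9.688, Ashgrove 8.064.
Rounding down: Oakdale 6, Rivermont 7, Pinehurst 5, Claybrook 7, Stonebridge 14, Millford 9, Ashgrove 8 (total 56).
Pinehurst receives 5.

5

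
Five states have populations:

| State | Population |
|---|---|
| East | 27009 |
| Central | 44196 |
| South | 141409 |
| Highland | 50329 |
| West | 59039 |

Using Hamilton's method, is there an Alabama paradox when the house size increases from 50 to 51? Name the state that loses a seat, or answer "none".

At 50 seats: East 4, Central 7, South 22, Highland 8, West 9.
At 51 seats: East 4, Central 7, South 23, Highland 8, West 9.
No state's allocation decreased.

none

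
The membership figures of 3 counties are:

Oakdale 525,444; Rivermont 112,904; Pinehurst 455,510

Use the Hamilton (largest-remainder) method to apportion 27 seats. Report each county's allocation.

Oakdale 13, Rivermont 3, Pinehurst 11

Total 1093858; standard divisor 1093858/27 ≈ 40513.259.
Standard quotas: Oakdale 12.9697, Rivermont 2.7868, Pinehurst 11.2435.
Lower quotas: Oakdale 12, Rivermont 2, Pinehurst 11 (sum 25, leaving 2 seats).
Remainders in descending order: Oakdale 0.9697, Rivermont 0.7868, Pinehurst 0.2435.
Largest remainders: Oakdale, Rivermont receive the extra seats.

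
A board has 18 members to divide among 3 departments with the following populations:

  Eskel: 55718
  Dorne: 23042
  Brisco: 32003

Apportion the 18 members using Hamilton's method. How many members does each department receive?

The standard divisor is 110763/18 ≈ 6153.5.
Standard quotas: Eskel 9.0547, Dorne 3.7445, Brisco 5.2008.
Lower quotas: Eskel 9, Dorne 3, Brisco 5 (sum 17, leaving 1 seat).
Remainders in descending order: Dorne 0.7445, Brisco 0.2008, Eskel 0.0547.
The surplus seat goes to Dorne.

Eskel=9, Dorne=4, Brisco=5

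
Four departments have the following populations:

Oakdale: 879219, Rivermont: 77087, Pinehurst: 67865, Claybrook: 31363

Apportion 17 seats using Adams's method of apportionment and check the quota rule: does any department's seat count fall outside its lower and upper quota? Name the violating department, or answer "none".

Standard quotas: Oakdale 14.160, Rivermont 1.242, Pinehurst 1.093, Claybrook 0.505.
Adams allocation: Oakdale 13, Rivermont 2, Pinehurst 1, Claybrook 1.
Oakdale has quota 14.160 (lower 14, upper 15) but receives 13 — outside the quota interval.

Oakdale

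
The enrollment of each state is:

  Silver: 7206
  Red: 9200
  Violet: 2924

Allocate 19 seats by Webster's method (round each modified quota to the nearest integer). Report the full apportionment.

Silver=7, Red=9, Violet=3

Standard divisor 19330/19 ≈ 1017.368; standard quotas: Silver 7.083, Red 9.043, Violet 2.874.
Rounding to the nearest integer gives Silver 7, Red 9, Violet 3 — total 19, matching the house size, so no adjustment is needed.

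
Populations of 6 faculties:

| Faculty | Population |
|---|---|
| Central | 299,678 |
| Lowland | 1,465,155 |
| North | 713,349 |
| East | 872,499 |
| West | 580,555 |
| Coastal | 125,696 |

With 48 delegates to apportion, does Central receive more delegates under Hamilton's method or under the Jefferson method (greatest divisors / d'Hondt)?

Hamilton

Hamilton: Central 4, Lowland 17, North 8, East 10, West 7, Coastal 2.
Jefferson: Central 3, Lowland 18, North 8, East 11, West 7, Coastal 1.
Central gets 4 under Hamilton and 3 under Jefferson.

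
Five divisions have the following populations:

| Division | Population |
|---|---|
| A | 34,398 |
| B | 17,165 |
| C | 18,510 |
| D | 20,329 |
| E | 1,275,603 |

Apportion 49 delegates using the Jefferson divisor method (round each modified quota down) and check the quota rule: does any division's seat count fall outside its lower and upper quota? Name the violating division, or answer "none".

E

Standard quotas: A 1.234, B 0.616, C 0.664, D 0.729, E 45.757.
Jefferson allocation: A 1, B 0, C 0, D 0, E 48.
E has quota 45.757 (lower 45, upper 46) but receives 48 — outside the quota interval.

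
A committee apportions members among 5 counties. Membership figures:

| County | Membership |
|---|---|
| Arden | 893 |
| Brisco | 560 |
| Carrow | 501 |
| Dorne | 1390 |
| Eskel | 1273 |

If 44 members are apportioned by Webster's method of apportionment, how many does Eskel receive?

Standard divisor 4617/44 ≈ 104.932; standard quotas: Arden 8.510, Brisco 5.337, Carrow 4.775, Dorne 13.247, Eskel 12.132.
Rounding to the nearest integer gives Arden 9, Brisco 5, Carrow 5, Dorne 13, Eskel 12 — total 44, matching the house size, so no adjustment is needed.
Eskel receives 12.

12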